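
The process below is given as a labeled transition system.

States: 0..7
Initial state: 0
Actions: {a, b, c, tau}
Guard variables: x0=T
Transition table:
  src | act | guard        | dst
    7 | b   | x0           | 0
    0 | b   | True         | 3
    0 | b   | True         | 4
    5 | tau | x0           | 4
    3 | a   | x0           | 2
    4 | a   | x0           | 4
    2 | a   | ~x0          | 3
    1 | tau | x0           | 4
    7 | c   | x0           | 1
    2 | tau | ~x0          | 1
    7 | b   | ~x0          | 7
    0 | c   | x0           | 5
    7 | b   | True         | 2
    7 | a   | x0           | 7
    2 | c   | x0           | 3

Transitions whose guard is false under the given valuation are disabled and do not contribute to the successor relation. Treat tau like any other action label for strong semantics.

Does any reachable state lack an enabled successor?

Answer: DEADLOCK-FREE

Working:
Reachable = {0,2,3,4,5}
  0: b→3  b→4  c→5  [3 exit(s)]
  2: c→3  [1 exit(s)]
  3: a→2  [1 exit(s)]
  4: a→4  [1 exit(s)]
  5: tau→4  [1 exit(s)]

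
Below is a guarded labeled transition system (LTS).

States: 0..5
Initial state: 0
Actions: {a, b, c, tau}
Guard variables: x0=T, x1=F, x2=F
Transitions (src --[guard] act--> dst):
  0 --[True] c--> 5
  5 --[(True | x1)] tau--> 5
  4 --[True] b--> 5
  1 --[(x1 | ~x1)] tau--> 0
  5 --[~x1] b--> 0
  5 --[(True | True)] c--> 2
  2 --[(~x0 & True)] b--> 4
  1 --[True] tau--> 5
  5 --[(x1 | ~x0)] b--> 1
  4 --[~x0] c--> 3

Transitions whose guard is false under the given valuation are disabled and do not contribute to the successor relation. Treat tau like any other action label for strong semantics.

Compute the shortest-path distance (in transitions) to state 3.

Layered search for 3:
  Layer 0: {0}
  Layer 1: {5}
  Layer 2: {2}
3 never appears.

Answer: UNREACHABLE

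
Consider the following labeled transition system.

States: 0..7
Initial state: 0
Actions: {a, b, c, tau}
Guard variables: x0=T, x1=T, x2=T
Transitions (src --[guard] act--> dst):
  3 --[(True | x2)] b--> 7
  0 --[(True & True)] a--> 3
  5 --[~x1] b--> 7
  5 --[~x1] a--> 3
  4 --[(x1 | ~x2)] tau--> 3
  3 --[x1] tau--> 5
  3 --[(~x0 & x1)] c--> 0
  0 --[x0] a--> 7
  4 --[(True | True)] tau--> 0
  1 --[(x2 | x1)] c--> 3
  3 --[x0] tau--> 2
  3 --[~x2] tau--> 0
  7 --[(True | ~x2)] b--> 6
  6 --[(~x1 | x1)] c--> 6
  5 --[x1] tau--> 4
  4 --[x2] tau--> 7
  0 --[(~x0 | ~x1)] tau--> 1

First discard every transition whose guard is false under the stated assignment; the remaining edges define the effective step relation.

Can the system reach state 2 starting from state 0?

Answer: REACHABLE

Analysis:
Guard filter leaves 12 enabled edge(s).
depth 0: {0}
depth 1: {3,7}  total {0,3,7}
depth 2: {2,5,6}  total {0,2,3,5,6,7}
depth 3: {4}  total {0,2,3,4,5,6,7}
Reachable = {0,2,3,4,5,6,7}
witness 2: a·tau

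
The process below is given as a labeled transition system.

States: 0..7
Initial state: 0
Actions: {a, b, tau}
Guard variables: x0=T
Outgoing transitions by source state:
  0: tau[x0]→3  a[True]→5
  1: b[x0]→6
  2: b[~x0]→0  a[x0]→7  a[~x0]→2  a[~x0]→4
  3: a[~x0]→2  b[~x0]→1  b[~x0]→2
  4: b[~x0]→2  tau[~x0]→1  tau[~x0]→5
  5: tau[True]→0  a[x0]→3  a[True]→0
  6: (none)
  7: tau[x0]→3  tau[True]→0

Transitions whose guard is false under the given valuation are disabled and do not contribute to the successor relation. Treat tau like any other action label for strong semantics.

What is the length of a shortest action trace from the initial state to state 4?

Answer: UNREACHABLE

Analysis:
BFS to 4:
  depth 0: {0}
  depth 1: {3,5}
4 never appears.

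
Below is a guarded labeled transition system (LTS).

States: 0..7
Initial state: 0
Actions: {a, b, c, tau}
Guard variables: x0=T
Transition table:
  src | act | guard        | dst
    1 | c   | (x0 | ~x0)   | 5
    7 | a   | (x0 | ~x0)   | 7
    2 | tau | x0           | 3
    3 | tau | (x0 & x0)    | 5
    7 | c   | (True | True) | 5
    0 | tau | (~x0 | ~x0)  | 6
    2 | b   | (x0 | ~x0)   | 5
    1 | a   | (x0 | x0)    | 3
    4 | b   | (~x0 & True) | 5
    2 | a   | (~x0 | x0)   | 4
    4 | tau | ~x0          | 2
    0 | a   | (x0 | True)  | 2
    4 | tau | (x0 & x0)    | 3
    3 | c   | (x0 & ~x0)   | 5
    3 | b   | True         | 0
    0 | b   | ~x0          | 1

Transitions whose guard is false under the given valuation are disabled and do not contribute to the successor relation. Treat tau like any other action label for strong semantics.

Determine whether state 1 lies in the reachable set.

Answer: UNREACHABLE

Analysis:
Guard filter leaves 11 enabled edge(s).
L0 = {0}
L1 = {2}  cumulative {0,2}
L2 = {3,4,5}  cumulative {0,2,3,4,5}
Reach set: {0,2,3,4,5}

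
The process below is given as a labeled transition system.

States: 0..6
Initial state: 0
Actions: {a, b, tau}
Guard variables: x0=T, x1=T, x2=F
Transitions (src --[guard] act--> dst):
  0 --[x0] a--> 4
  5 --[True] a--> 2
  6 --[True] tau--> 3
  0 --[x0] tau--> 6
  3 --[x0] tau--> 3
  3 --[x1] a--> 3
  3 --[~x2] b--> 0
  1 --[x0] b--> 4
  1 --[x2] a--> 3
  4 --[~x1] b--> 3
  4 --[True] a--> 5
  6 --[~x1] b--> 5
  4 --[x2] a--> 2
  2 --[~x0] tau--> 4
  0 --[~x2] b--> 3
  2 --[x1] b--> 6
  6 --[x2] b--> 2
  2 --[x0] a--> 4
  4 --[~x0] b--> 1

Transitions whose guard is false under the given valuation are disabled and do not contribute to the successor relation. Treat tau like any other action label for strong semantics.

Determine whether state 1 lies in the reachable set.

After dropping false guards: 12 live edges.
depth 0: {0}
depth 1: {3,4,6}  cumulative {0,3,4,6}
depth 2: {5}  cumulative {0,3,4,5,6}
depth 3: {2}  cumulative {0,2,3,4,5,6}
R = {0,2,3,4,5,6}

Answer: UNREACHABLE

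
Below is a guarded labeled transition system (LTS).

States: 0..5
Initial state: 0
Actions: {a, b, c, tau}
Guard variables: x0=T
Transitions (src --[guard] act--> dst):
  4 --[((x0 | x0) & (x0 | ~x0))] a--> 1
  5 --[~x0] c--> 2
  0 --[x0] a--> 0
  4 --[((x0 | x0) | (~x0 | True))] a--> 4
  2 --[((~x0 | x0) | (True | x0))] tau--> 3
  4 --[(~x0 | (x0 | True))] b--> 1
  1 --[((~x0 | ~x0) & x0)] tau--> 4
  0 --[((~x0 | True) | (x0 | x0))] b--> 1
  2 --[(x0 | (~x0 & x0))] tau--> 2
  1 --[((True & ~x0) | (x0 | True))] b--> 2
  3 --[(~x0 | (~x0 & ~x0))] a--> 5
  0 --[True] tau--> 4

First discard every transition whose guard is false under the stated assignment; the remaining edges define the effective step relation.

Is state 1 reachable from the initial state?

Answer: REACHABLE

Trace:
After dropping false guards: 9 live edges.
depth 0: {0}
depth 1: {1,4}  total {0,1,4}
depth 2: {2}  total {0,1,2,4}
depth 3: {3}  total {0,1,2,3,4}
Reach set: {0,1,2,3,4}
Path to 1: b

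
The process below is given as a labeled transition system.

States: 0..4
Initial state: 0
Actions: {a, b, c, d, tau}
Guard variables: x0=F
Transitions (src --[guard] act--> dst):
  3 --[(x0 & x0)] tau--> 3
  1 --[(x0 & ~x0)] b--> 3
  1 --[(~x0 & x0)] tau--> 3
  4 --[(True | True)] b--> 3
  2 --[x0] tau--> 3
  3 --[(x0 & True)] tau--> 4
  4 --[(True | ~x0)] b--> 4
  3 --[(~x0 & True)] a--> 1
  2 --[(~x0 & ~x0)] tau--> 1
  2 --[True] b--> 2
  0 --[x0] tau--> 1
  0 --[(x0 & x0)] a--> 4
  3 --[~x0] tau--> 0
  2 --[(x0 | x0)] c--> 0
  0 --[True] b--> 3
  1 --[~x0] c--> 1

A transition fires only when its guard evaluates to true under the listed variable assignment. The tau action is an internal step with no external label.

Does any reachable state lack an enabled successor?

Answer: DEADLOCK-FREE

Analysis:
Reach set: {0,1,3}
  0: b→3  [1 exit(s)]
  1: c→1  [1 exit(s)]
  3: a→1  tau→0  [2 exit(s)]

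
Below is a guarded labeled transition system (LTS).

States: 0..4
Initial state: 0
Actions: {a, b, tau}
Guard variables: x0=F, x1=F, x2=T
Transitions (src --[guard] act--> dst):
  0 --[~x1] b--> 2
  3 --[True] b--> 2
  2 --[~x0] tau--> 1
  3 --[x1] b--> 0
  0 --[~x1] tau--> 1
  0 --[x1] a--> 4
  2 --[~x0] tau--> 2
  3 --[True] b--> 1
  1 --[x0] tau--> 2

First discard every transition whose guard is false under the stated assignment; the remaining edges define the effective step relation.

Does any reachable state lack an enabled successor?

R = {0,1,2}
  0: b→2  tau→1  [2 out]
  1: ∅  [no exit]
  2: tau→1  tau→2  [2 out]
trace reaching 1: tau

Answer: DEADLOCK at state 1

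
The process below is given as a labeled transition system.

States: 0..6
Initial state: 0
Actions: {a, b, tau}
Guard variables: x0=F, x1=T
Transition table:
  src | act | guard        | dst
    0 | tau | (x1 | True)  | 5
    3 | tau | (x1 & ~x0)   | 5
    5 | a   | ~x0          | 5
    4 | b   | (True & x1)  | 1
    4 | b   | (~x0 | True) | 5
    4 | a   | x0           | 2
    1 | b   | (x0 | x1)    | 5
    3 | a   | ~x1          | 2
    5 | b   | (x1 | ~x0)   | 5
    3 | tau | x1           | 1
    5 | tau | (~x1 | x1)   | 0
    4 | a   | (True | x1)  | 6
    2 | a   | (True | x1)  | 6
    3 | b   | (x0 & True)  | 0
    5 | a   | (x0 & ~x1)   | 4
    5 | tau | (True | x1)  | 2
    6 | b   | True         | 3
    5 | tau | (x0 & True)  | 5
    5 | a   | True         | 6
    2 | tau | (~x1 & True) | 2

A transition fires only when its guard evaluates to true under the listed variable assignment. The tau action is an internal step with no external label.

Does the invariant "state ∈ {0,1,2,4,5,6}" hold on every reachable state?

Safe = {0,1,2,4,5,6}
Reachable = {0,1,2,3,5,6}
  0: safe
  1: safe
  2: safe
  3: ✗ unsafe
  5: safe
  6: safe
witness against invariant: tau·a·b → 3

Answer: INVARIANT VIOLATED at state 3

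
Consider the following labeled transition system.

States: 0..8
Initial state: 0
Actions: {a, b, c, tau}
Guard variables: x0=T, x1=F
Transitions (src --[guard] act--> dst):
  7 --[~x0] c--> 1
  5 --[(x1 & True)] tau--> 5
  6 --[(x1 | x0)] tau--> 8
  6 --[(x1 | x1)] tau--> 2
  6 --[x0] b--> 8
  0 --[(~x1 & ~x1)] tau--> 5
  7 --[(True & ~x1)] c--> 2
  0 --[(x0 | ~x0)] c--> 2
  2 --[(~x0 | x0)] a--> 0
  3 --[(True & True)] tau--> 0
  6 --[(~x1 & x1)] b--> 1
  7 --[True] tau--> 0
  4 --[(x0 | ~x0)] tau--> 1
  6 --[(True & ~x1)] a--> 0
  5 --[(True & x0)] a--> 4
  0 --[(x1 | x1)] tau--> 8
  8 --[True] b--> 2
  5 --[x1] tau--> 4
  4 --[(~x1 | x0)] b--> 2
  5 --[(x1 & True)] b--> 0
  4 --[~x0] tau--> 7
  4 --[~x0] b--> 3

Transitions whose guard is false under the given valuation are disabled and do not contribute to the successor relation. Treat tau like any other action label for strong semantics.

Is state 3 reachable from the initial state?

Answer: UNREACHABLE

Trace:
13 transition(s) survive guard evaluation.
Layer 0: {0}
Layer 1: {2,5}  total {0,2,5}
Layer 2: {4}  total {0,2,4,5}
Layer 3: {1}  total {0,1,2,4,5}
Reach set: {0,1,2,4,5}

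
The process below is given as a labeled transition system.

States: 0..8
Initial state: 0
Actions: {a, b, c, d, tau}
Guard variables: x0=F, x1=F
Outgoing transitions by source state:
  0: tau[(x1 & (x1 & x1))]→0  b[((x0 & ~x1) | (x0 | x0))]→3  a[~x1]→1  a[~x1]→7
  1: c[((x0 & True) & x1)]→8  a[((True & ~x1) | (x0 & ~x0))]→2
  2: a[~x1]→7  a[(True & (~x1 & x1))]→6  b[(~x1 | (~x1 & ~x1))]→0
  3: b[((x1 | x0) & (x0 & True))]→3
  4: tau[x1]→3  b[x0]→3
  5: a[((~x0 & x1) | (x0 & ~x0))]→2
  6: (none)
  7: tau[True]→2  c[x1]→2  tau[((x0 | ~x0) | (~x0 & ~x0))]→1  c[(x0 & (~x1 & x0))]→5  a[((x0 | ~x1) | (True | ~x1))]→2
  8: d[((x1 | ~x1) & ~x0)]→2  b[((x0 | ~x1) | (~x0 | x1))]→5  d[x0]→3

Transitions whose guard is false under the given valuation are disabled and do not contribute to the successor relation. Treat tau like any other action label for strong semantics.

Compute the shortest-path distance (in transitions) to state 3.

Layered search for 3:
  L0 = {0}
  L1 = {1,7}
  L2 = {2}
3 never appears.

Answer: UNREACHABLE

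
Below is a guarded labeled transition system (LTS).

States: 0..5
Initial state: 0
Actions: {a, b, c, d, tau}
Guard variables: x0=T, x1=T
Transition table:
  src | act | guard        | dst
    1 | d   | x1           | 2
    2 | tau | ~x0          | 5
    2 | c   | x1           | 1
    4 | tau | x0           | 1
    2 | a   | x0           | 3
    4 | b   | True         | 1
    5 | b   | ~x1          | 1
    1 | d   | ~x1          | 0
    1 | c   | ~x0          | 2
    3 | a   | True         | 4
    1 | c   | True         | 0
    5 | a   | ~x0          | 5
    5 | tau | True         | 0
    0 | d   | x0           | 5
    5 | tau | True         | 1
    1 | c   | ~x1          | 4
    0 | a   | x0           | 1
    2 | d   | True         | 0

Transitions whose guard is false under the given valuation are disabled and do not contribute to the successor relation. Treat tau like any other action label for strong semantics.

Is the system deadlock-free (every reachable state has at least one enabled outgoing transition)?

Reachable = {0,1,2,3,4,5}
  0: a→1  d→5  [deg 2]
  1: c→0  d→2  [deg 2]
  2: a→3  c→1  d→0  [deg 3]
  3: a→4  [deg 1]
  4: b→1  tau→1  [deg 2]
  5: tau→0  tau→1  [deg 2]

Answer: DEADLOCK-FREE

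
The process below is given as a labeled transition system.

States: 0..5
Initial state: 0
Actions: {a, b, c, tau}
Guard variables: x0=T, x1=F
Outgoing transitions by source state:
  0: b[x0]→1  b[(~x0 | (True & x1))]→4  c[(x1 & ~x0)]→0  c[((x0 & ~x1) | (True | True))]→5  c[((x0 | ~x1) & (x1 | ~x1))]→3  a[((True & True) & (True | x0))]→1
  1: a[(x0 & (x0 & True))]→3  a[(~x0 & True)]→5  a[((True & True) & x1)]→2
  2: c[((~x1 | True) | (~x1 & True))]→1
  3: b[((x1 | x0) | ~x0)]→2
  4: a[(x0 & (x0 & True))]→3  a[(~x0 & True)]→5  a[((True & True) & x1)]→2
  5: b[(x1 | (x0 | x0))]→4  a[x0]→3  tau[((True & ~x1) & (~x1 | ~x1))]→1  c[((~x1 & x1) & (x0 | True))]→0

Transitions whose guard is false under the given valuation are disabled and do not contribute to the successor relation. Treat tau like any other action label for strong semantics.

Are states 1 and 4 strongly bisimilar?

Bisimulation quotient by refinement:
  round 0: {{0,1,2,3,4,5}}
  round 1: {{0},{1,4},{2},{3},{5}}
Fixed point at round 2; 5 class(es).
1∈{1,4}, 4∈{1,4}

Answer: BISIMILAR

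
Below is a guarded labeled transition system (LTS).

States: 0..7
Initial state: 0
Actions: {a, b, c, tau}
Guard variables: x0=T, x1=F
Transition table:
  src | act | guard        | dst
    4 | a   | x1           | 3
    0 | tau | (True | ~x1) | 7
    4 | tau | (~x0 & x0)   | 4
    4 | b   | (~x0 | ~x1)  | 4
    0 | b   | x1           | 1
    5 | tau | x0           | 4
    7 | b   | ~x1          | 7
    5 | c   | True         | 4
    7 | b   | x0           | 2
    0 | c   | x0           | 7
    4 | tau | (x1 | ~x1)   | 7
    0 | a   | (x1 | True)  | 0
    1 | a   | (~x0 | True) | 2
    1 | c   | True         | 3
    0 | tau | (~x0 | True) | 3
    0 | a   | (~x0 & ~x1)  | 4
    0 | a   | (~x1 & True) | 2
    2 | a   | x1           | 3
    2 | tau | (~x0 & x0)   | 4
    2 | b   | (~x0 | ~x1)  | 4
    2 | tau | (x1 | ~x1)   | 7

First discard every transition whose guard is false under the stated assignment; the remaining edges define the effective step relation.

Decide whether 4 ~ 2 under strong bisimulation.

Bisimulation quotient by refinement:
  π0 = {{0,1,2,3,4,5,6,7}}
  π1 = {{0},{1},{2,4},{3,6},{5},{7}}
6 equivalence class(es) (converged in 2)
class of 4: {2,4}; class of 2: {2,4}

Answer: BISIMILAR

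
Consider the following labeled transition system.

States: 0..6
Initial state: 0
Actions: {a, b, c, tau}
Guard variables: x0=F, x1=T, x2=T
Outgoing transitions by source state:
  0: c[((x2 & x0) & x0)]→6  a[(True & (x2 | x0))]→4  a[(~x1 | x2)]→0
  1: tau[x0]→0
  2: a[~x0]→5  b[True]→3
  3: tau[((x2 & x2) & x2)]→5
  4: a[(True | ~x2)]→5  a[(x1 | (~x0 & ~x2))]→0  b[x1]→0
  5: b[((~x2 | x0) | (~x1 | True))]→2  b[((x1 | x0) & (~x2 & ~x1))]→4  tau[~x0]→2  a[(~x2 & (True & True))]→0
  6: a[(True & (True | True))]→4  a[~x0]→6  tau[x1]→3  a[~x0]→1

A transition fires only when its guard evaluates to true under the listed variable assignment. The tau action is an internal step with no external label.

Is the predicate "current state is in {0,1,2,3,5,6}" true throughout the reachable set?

Answer: INVARIANT VIOLATED at state 4

Analysis:
Safe = {0,1,2,3,5,6}
Reachable = {0,2,3,4,5}
  0: safe
  2: safe
  3: safe
  4: ✗ unsafe
  5: safe
counterexample path to 4: a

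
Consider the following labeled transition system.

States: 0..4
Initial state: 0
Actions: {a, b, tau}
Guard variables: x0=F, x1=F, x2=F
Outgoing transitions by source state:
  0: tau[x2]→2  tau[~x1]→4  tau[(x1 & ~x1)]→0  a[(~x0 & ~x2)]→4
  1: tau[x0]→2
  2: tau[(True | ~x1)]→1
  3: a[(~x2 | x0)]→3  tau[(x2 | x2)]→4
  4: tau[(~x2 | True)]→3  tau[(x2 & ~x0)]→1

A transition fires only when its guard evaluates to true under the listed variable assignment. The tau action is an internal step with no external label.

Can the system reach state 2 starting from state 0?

After dropping false guards: 5 live edges.
Layer 0: {0}
Layer 1: {4}  total {0,4}
Layer 2: {3}  total {0,3,4}
Reachable = {0,3,4}

Answer: UNREACHABLE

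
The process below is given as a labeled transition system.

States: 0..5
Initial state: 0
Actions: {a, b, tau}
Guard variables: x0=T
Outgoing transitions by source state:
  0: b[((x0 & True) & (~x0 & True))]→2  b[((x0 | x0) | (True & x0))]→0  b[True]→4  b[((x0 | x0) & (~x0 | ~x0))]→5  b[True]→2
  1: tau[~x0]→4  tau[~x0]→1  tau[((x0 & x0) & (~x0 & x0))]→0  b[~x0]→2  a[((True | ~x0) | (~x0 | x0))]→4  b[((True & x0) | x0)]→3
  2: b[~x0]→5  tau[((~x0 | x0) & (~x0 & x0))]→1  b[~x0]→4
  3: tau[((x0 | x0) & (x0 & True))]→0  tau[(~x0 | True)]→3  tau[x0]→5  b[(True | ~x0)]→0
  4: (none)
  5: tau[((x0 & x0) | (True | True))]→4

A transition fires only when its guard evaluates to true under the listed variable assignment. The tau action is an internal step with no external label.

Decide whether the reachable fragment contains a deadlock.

Reach set: {0,2,4}
  0: b→0  b→2  b→4  [3 exit(s)]
  2: ∅  [deadlock]
  4: ∅  [deadlock]
witness 2: b

Answer: DEADLOCK at state 2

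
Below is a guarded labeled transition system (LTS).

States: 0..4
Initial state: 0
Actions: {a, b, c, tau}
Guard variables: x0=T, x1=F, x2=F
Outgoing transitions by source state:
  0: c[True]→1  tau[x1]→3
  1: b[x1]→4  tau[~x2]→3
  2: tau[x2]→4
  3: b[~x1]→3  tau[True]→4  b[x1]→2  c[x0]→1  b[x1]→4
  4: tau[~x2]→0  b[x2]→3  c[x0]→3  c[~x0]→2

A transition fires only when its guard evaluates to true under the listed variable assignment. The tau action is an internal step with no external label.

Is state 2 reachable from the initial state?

After dropping false guards: 7 live edges.
L0 = {0}
L1 = {1}  cumulative {0,1}
L2 = {3}  cumulative {0,1,3}
L3 = {4}  cumulative {0,1,3,4}
R = {0,1,3,4}

Answer: UNREACHABLE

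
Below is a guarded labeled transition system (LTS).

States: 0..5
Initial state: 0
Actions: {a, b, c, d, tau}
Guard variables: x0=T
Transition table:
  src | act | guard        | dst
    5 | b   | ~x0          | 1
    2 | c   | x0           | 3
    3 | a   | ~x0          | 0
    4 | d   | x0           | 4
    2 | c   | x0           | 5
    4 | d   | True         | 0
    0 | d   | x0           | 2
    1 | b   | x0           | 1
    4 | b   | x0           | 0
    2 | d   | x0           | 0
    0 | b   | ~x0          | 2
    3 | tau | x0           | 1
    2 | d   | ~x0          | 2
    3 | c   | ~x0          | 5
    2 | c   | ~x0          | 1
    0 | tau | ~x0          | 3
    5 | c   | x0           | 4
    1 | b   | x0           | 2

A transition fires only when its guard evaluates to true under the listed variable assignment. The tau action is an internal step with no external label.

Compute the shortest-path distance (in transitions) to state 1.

Answer: 3

Working:
BFS to 1:
  depth 0: {0}
  depth 1: {2}
  depth 2: {3,5}
  depth 3: {1,4}
1 enters at depth 3; path d·c·tau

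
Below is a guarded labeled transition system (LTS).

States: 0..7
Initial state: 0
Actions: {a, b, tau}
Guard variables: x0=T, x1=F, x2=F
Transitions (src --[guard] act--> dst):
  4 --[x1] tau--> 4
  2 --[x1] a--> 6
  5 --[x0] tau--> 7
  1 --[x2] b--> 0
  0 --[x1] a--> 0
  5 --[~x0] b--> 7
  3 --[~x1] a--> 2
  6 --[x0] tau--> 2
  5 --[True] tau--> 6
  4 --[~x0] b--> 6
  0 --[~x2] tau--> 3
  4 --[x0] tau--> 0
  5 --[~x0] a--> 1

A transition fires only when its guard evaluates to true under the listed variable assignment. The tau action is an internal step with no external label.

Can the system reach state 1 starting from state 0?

Answer: UNREACHABLE

Trace:
Guard filter leaves 6 enabled edge(s).
L0 = {0}
L1 = {3}  cumulative {0,3}
L2 = {2}  cumulative {0,2,3}
Reachable = {0,2,3}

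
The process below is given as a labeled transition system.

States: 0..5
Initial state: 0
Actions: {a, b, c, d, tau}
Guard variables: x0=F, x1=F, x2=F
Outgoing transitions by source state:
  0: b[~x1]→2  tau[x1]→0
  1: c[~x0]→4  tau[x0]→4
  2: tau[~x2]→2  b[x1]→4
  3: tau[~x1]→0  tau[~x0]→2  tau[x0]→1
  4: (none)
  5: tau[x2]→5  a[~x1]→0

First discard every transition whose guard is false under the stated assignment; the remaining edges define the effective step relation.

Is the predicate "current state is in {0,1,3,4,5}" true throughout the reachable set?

Inv-set: {0,1,3,4,5}
Reach set: {0,2}
  0: ok
  2: VIOLATES
witness against invariant: b → 2

Answer: INVARIANT VIOLATED at state 2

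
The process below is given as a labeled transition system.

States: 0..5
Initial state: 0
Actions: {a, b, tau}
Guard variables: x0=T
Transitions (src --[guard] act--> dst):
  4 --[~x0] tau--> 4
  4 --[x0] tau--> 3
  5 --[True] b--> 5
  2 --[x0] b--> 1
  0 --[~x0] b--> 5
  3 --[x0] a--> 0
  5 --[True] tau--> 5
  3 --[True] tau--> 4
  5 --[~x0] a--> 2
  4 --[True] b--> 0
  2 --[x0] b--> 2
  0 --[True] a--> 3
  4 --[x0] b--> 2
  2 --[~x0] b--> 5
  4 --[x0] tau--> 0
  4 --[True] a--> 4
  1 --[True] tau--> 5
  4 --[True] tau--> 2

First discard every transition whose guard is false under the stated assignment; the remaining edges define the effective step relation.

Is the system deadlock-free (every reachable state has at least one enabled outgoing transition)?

Reachable = {0,1,2,3,4,5}
  0: a→3  [1 exit(s)]
  1: tau→5  [1 exit(s)]
  2: b→1  b→2  [2 exit(s)]
  3: a→0  tau→4  [2 exit(s)]
  4: a→4  b→0  b→2  tau→0  tau→2  tau→3  [6 exit(s)]
  5: b→5  tau→5  [2 exit(s)]

Answer: DEADLOCK-FREE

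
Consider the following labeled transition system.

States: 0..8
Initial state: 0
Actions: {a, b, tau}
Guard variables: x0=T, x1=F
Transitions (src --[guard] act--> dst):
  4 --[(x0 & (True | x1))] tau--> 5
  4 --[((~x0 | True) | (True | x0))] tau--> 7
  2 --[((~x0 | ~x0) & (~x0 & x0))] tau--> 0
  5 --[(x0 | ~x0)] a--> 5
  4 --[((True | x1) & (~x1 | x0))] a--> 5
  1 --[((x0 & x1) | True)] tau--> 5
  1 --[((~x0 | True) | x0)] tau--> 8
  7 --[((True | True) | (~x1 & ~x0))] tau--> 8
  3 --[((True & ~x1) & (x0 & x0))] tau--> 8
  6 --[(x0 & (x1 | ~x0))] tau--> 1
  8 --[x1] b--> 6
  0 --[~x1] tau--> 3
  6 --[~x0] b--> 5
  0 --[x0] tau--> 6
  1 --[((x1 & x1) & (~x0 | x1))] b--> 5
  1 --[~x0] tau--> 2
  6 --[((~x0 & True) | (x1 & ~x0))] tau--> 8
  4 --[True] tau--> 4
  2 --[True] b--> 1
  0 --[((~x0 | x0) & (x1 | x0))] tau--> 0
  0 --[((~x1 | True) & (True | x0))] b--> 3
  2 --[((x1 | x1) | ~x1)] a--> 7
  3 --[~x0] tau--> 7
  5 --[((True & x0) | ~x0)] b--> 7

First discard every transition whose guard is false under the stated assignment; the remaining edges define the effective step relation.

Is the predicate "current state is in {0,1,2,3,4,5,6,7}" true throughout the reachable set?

Answer: INVARIANT VIOLATED at state 8

Analysis:
Safe = {0,1,2,3,4,5,6,7}
R = {0,3,6,8}
  0: ok
  3: ok
  6: ok
  8: VIOLATES
counterexample path to 8: tau·tau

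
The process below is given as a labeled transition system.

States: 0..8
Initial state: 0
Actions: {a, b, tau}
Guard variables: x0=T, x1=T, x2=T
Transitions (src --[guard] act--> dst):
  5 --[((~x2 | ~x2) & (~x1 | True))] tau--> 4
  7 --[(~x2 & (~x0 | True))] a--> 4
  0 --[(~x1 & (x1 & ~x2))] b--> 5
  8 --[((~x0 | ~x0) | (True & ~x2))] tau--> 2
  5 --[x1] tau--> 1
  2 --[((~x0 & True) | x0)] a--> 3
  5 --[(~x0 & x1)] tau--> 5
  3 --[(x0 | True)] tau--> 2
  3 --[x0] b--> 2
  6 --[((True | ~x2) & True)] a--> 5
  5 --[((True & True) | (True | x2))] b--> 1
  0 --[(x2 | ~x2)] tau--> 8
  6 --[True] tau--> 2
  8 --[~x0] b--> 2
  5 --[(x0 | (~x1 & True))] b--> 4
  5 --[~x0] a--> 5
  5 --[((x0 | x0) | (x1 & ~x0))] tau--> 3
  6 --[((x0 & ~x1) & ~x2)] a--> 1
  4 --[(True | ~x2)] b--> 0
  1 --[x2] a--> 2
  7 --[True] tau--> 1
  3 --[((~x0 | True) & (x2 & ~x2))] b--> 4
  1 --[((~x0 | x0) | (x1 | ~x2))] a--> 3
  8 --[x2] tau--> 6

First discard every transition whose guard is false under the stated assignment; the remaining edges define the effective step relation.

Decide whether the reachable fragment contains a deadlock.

Reach set: {0,1,2,3,4,5,6,8}
  0: tau→8  [deg 1]
  1: a→2  a→3  [deg 2]
  2: a→3  [deg 1]
  3: b→2  tau→2  [deg 2]
  4: b→0  [deg 1]
  5: b→1  b→4  tau→1  tau→3  [deg 4]
  6: a→5  tau→2  [deg 2]
  8: tau→6  [deg 1]

Answer: DEADLOCK-FREE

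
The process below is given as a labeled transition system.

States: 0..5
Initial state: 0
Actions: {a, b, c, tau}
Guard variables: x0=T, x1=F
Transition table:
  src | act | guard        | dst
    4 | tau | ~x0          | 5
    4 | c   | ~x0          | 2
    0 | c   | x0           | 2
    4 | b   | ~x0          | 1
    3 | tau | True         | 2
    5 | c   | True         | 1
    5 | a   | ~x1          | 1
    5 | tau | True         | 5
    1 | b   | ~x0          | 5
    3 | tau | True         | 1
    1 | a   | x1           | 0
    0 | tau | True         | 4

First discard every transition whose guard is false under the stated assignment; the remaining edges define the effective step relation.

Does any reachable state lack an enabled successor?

Answer: DEADLOCK at state 2

Working:
R = {0,2,4}
  0: c→2  tau→4  [2 exit(s)]
  2: ∅  [deadlock]
  4: ∅  [deadlock]
Path to 2: c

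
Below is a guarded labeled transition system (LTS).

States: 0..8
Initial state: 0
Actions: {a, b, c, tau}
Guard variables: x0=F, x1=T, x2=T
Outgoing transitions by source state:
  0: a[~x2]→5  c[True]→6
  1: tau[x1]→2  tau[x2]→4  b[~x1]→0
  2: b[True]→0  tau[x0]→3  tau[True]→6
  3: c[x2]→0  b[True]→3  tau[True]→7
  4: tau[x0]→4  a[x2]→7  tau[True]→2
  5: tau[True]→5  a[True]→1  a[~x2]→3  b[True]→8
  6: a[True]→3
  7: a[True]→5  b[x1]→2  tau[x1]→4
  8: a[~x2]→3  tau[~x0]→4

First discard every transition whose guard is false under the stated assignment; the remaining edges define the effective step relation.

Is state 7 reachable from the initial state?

Guard filter leaves 18 enabled edge(s).
L0 = {0}
L1 = {6}  total {0,6}
L2 = {3}  total {0,3,6}
L3 = {7}  total {0,3,6,7}
L4 = {2,4,5}  total {0,2,3,4,5,6,7}
L5 = {1,8}  total {0,1,2,3,4,5,6,7,8}
R = {0,1,2,3,4,5,6,7,8}
trace reaching 7: c·a·tau

Answer: REACHABLE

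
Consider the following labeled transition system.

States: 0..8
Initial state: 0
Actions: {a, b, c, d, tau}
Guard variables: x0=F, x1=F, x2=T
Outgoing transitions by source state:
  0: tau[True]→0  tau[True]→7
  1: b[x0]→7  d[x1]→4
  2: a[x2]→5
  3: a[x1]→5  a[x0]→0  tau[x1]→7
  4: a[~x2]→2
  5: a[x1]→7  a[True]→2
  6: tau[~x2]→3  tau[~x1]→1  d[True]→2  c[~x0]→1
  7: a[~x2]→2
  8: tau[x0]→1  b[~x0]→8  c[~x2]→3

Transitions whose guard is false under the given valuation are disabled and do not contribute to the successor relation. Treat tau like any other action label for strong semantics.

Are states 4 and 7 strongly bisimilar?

Answer: BISIMILAR

Working:
Compute ~ classes (split until stable):
  P[0] = {{0,1,2,3,4,5,6,7,8}}
  P[1] = {{0},{1,3,4,7},{2,5},{6},{8}}
5 equivalence class(es) (converged in 2)
4∈{1,3,4,7}, 7∈{1,3,4,7}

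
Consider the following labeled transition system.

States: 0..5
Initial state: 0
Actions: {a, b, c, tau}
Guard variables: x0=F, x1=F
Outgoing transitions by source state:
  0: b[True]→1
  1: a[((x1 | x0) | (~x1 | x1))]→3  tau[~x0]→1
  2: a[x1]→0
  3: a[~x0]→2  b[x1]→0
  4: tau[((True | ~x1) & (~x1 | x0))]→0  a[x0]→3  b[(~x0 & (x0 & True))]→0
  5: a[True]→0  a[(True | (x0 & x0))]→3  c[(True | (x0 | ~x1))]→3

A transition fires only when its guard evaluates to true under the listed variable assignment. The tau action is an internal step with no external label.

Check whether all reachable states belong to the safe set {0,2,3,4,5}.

Answer: INVARIANT VIOLATED at state 1

Trace:
Safe = {0,2,3,4,5}
Reach set: {0,1,2,3}
  0: ok
  1: ✗ unsafe
  2: ok
  3: ok
reach 1 via b — violates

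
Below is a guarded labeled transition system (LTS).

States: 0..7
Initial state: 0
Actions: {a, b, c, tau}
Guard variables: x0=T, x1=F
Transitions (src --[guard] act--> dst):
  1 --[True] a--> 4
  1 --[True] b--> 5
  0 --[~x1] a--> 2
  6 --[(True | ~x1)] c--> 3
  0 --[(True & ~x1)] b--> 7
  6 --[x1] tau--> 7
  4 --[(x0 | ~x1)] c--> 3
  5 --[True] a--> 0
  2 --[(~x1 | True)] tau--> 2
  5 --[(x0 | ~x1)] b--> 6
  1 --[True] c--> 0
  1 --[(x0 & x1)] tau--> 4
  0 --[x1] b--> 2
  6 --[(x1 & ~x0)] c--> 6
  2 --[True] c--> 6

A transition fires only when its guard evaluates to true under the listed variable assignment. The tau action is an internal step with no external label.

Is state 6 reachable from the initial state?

After dropping false guards: 11 live edges.
Layer 0: {0}
Layer 1: {2,7}  now seen {0,2,7}
Layer 2: {6}  now seen {0,2,6,7}
Layer 3: {3}  now seen {0,2,3,6,7}
Reachable = {0,2,3,6,7}
witness 6: a·c

Answer: REACHABLE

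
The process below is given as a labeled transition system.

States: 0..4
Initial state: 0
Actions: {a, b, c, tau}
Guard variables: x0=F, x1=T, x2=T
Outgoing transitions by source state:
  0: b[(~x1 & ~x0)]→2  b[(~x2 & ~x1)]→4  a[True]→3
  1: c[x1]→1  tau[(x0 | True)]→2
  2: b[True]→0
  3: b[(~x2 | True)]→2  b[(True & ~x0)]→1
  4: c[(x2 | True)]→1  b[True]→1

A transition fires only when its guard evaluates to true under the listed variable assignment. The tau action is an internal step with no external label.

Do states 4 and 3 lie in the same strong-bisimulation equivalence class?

Compute ~ classes (split until stable):
  π0 = {{0,1,2,3,4}}
  π1 = {{0},{1},{2,3},{4}}
  π2 = {{0},{1},{2},{3},{4}}
5 equivalence class(es) (converged in 3)
[4]={4}  [3]={3}

Answer: NOT BISIMILAR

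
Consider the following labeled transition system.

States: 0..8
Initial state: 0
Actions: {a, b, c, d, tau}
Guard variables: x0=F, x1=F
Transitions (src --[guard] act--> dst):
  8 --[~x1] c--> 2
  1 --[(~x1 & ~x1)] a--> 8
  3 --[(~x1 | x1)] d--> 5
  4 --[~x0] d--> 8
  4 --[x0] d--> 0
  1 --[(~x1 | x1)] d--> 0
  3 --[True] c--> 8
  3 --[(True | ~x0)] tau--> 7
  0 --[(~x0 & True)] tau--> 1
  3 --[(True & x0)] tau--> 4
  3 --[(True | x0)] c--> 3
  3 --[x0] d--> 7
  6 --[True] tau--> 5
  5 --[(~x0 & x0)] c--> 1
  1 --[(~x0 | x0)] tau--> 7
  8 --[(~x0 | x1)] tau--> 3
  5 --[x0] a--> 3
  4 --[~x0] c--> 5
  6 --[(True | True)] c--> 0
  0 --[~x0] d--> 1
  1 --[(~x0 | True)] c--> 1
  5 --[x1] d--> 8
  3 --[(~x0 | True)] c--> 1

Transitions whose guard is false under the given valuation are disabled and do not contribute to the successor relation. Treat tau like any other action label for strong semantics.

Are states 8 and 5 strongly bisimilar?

Compute ~ classes (split until stable):
  P[0] = {{0,1,2,3,4,5,6,7,8}}
  P[1] = {{0},{1},{2,5,7},{3},{4},{6,8}}
  P[2] = {{0},{1},{2,5,7},{3},{4},{6},{8}}
stable after 3 split(s): 7 block(s)
[8]={8}  [5]={2,5,7}

Answer: NOT BISIMILAR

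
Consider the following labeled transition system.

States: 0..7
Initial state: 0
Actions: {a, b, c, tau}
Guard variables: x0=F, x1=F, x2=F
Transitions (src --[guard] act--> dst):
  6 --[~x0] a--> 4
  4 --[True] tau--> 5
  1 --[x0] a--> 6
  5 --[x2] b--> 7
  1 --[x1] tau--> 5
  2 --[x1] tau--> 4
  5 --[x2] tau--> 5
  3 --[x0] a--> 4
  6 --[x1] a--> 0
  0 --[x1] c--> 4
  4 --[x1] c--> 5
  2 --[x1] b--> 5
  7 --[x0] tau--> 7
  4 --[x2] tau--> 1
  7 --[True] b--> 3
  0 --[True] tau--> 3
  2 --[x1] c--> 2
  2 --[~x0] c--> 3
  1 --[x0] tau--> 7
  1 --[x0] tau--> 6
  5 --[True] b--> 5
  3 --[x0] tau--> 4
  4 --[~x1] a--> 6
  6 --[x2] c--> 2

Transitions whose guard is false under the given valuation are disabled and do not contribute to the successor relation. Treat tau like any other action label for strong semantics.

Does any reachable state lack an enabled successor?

Answer: DEADLOCK at state 3

Trace:
R = {0,3}
  0: tau→3  [deg 1]
  3: ∅  [no exit]
Path to 3: tau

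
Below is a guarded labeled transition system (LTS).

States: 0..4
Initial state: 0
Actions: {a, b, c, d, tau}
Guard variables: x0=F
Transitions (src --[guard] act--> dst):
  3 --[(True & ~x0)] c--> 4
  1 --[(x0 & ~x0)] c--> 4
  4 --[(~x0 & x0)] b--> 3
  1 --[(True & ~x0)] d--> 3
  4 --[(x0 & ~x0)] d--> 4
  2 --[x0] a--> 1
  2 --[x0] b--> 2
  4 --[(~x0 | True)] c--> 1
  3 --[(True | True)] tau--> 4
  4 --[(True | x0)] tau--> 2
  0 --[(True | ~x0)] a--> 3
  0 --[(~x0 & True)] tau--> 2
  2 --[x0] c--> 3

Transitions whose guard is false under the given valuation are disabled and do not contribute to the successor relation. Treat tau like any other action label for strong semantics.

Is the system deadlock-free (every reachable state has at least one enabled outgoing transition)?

Answer: DEADLOCK at state 2

Analysis:
Reachable = {0,1,2,3,4}
  0: a→3  tau→2  [deg 2]
  1: d→3  [deg 1]
  2: ∅  [no exit]
  3: c→4  tau→4  [deg 2]
  4: c→1  tau→2  [deg 2]
Path to 2: tau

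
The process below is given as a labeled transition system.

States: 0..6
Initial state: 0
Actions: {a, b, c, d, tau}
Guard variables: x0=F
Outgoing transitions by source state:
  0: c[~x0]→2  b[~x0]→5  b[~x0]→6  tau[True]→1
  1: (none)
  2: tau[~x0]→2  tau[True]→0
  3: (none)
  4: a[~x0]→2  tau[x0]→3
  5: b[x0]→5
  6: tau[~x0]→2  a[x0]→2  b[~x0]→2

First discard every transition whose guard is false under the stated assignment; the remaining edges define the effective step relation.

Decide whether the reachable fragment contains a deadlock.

Answer: DEADLOCK at state 1

Working:
Reach set: {0,1,2,5,6}
  0: b→5  b→6  c→2  tau→1  [4 out]
  1: ∅  [no exit]
  2: tau→0  tau→2  [2 out]
  5: ∅  [no exit]
  6: b→2  tau→2  [2 out]
Path to 1: tau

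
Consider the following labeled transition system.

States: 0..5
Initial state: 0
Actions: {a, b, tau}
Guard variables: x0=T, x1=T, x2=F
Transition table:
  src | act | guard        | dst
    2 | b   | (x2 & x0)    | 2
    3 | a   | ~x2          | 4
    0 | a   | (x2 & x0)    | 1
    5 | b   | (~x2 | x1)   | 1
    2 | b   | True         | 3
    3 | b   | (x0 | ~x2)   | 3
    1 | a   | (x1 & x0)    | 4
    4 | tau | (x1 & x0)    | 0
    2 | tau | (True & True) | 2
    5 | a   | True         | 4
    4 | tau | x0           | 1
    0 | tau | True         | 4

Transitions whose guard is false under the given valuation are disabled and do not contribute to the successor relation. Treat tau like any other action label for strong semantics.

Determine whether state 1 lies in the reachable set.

Answer: REACHABLE

Trace:
Guard filter leaves 10 enabled edge(s).
L0 = {0}
L1 = {4}  now seen {0,4}
L2 = {1}  now seen {0,1,4}
Reachable = {0,1,4}
trace reaching 1: tau·tau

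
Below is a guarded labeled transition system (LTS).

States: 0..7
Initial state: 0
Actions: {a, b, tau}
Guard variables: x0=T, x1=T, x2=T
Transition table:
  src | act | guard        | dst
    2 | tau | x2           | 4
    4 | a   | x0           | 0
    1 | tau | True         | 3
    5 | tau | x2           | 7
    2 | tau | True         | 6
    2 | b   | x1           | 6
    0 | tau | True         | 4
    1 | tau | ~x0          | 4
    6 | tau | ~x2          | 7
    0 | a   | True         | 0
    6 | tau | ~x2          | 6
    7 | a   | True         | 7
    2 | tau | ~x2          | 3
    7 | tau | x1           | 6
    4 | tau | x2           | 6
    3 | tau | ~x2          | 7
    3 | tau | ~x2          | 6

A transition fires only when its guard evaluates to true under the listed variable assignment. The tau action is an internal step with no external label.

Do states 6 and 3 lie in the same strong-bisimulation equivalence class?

Answer: BISIMILAR

Working:
Refine partition for ~:
  round 0: {{0,1,2,3,4,5,6,7}}
  round 1: {{0,4,7},{1,5},{2},{3,6}}
  round 2: {{0},{1},{2},{3,6},{4,7},{5}}
  round 3: {{0},{1},{2},{3,6},{4},{5},{7}}
Fixed point at round 4; 7 class(es).
6∈{3,6}, 3∈{3,6}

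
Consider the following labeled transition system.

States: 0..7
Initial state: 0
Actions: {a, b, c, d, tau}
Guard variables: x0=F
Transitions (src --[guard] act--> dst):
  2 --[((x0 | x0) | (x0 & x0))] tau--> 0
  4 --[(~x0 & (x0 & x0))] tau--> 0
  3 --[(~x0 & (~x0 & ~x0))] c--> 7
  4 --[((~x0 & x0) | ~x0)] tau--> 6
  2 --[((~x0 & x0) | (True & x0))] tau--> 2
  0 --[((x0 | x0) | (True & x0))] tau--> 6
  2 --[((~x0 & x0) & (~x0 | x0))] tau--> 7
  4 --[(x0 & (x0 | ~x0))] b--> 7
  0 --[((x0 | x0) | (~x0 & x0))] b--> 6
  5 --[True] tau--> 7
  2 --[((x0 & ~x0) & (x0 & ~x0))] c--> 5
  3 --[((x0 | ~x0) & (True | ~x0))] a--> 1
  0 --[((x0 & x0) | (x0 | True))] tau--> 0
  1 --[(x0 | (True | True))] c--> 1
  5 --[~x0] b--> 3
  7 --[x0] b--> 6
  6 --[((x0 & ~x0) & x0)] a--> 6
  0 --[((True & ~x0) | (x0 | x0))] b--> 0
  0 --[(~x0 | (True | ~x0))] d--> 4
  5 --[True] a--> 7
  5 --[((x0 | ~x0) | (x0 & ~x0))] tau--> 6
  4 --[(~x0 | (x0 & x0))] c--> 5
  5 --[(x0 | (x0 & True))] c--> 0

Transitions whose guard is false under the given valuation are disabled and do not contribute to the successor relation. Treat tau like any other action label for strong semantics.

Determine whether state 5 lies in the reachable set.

Guard filter leaves 12 enabled edge(s).
L0 = {0}
L1 = {4}  total {0,4}
L2 = {5,6}  total {0,4,5,6}
L3 = {3,7}  total {0,3,4,5,6,7}
L4 = {1}  total {0,1,3,4,5,6,7}
R = {0,1,3,4,5,6,7}
witness 5: d·c

Answer: REACHABLE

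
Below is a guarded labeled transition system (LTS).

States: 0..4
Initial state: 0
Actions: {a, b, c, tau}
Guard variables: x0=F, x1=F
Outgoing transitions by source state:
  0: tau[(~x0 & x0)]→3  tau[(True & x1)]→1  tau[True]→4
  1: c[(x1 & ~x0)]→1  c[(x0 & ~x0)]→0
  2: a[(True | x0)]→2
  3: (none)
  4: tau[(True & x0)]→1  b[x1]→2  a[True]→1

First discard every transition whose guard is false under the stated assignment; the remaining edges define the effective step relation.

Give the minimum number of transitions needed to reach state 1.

Answer: 2

Working:
Breadth-first toward 1:
  Layer 0: {0}
  Layer 1: {4}
  Layer 2: {1}
first hit 1 at d=2 via tau·a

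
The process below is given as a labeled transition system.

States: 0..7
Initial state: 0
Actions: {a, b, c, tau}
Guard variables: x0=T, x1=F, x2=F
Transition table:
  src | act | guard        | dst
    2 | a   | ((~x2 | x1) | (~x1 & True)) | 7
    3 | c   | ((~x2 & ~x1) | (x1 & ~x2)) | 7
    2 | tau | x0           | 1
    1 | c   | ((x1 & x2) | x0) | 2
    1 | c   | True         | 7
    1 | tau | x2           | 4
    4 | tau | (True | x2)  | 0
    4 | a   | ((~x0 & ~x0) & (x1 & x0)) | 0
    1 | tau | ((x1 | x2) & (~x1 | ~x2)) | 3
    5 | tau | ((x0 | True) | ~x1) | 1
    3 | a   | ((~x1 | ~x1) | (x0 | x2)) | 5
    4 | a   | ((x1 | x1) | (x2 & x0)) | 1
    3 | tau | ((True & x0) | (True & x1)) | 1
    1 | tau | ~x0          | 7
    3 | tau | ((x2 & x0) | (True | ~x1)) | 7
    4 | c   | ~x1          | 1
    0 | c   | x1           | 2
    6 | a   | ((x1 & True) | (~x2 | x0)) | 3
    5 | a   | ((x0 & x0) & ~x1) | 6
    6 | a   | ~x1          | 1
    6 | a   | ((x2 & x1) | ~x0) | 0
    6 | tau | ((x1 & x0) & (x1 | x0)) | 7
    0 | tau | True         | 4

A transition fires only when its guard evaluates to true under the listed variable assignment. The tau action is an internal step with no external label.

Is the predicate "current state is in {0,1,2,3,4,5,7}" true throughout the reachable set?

Inv-set: {0,1,2,3,4,5,7}
Reachable = {0,1,2,4,7}
  0: safe
  1: safe
  2: safe
  4: safe
  7: safe

Answer: INVARIANT HOLDS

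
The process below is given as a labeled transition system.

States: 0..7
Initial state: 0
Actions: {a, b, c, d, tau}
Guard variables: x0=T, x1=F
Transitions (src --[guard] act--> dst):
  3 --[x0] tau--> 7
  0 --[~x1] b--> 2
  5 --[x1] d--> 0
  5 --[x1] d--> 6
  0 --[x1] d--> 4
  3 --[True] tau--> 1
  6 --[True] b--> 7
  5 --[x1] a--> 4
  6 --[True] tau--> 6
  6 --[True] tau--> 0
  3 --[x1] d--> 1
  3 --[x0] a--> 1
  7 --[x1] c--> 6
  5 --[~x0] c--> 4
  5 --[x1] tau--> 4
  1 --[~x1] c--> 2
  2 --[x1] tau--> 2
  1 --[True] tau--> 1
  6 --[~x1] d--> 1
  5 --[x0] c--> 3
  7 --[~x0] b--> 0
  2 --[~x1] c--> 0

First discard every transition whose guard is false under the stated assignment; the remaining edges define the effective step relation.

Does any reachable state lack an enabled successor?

Answer: DEADLOCK-FREE

Working:
R = {0,2}
  0: b→2  [1 exit(s)]
  2: c→0  [1 exit(s)]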